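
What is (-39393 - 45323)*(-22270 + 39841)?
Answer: -1488544836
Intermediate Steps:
(-39393 - 45323)*(-22270 + 39841) = -84716*17571 = -1488544836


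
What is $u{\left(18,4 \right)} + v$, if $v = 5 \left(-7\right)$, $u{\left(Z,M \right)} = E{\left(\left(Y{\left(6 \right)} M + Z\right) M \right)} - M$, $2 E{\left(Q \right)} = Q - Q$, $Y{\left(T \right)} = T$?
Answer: $-39$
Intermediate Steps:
$E{\left(Q \right)} = 0$ ($E{\left(Q \right)} = \frac{Q - Q}{2} = \frac{1}{2} \cdot 0 = 0$)
$u{\left(Z,M \right)} = - M$ ($u{\left(Z,M \right)} = 0 - M = - M$)
$v = -35$
$u{\left(18,4 \right)} + v = \left(-1\right) 4 - 35 = -4 - 35 = -39$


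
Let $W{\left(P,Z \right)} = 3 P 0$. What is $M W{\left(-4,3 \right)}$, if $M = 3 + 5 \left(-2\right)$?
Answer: $0$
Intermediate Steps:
$W{\left(P,Z \right)} = 0$
$M = -7$ ($M = 3 - 10 = -7$)
$M W{\left(-4,3 \right)} = \left(-7\right) 0 = 0$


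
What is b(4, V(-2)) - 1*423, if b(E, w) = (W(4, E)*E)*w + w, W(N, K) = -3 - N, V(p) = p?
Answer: -369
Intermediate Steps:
b(E, w) = w - 7*E*w (b(E, w) = ((-3 - 1*4)*E)*w + w = ((-3 - 4)*E)*w + w = (-7*E)*w + w = -7*E*w + w = w - 7*E*w)
b(4, V(-2)) - 1*423 = -2*(1 - 7*4) - 1*423 = -2*(1 - 28) - 423 = -2*(-27) - 423 = 54 - 423 = -369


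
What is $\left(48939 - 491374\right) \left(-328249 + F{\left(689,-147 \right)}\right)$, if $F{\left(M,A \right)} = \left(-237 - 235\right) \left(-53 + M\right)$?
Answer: $278044293835$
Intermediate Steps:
$F{\left(M,A \right)} = 25016 - 472 M$ ($F{\left(M,A \right)} = - 472 \left(-53 + M\right) = 25016 - 472 M$)
$\left(48939 - 491374\right) \left(-328249 + F{\left(689,-147 \right)}\right) = \left(48939 - 491374\right) \left(-328249 + \left(25016 - 325208\right)\right) = - 442435 \left(-328249 + \left(25016 - 325208\right)\right) = - 442435 \left(-328249 - 300192\right) = \left(-442435\right) \left(-628441\right) = 278044293835$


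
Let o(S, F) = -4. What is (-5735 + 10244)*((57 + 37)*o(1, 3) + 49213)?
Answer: 220206033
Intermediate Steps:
(-5735 + 10244)*((57 + 37)*o(1, 3) + 49213) = (-5735 + 10244)*((57 + 37)*(-4) + 49213) = 4509*(94*(-4) + 49213) = 4509*(-376 + 49213) = 4509*48837 = 220206033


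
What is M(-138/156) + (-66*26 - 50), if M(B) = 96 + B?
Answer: -43443/26 ≈ -1670.9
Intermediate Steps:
M(-138/156) + (-66*26 - 50) = (96 - 138/156) + (-66*26 - 50) = (96 - 138*1/156) + (-1716 - 50) = (96 - 23/26) - 1766 = 2473/26 - 1766 = -43443/26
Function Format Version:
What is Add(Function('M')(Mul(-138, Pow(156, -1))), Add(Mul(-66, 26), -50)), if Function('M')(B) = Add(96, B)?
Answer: Rational(-43443, 26) ≈ -1670.9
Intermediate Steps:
Add(Function('M')(Mul(-138, Pow(156, -1))), Add(Mul(-66, 26), -50)) = Add(Add(96, Mul(-138, Pow(156, -1))), Add(Mul(-66, 26), -50)) = Add(Add(96, Mul(-138, Rational(1, 156))), Add(-1716, -50)) = Add(Add(96, Rational(-23, 26)), -1766) = Add(Rational(2473, 26), -1766) = Rational(-43443, 26)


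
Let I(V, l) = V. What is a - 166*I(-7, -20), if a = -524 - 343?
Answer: 295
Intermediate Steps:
a = -867
a - 166*I(-7, -20) = -867 - 166*(-7) = -867 + 1162 = 295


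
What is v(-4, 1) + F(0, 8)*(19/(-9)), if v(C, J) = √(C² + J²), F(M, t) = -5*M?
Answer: √17 ≈ 4.1231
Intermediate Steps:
v(-4, 1) + F(0, 8)*(19/(-9)) = √((-4)² + 1²) + (-5*0)*(19/(-9)) = √(16 + 1) + 0*(19*(-⅑)) = √17 + 0*(-19/9) = √17 + 0 = √17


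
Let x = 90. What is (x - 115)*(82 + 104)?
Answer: -4650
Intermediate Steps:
(x - 115)*(82 + 104) = (90 - 115)*(82 + 104) = -25*186 = -4650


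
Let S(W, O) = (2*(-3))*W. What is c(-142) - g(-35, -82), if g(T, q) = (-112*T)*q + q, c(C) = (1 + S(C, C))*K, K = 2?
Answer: 323228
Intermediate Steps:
S(W, O) = -6*W
c(C) = 2 - 12*C (c(C) = (1 - 6*C)*2 = 2 - 12*C)
g(T, q) = q - 112*T*q (g(T, q) = -112*T*q + q = q - 112*T*q)
c(-142) - g(-35, -82) = (2 - 12*(-142)) - (-82)*(1 - 112*(-35)) = (2 + 1704) - (-82)*(1 + 3920) = 1706 - (-82)*3921 = 1706 - 1*(-321522) = 1706 + 321522 = 323228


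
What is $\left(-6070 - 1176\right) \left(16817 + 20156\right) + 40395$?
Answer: $-267865963$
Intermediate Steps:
$\left(-6070 - 1176\right) \left(16817 + 20156\right) + 40395 = \left(-7246\right) 36973 + 40395 = -267906358 + 40395 = -267865963$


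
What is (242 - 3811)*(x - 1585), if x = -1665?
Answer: 11599250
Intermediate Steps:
(242 - 3811)*(x - 1585) = (242 - 3811)*(-1665 - 1585) = -3569*(-3250) = 11599250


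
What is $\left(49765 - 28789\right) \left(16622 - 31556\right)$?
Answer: $-313255584$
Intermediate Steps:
$\left(49765 - 28789\right) \left(16622 - 31556\right) = 20976 \left(-14934\right) = -313255584$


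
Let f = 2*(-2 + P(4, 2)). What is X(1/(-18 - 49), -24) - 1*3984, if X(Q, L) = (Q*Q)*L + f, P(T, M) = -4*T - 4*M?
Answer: -18117628/4489 ≈ -4036.0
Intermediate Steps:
P(T, M) = -4*M - 4*T
f = -52 (f = 2*(-2 + (-4*2 - 4*4)) = 2*(-2 + (-8 - 16)) = 2*(-2 - 24) = 2*(-26) = -52)
X(Q, L) = -52 + L*Q**2 (X(Q, L) = (Q*Q)*L - 52 = Q**2*L - 52 = L*Q**2 - 52 = -52 + L*Q**2)
X(1/(-18 - 49), -24) - 1*3984 = (-52 - 24/(-18 - 49)**2) - 1*3984 = (-52 - 24*(1/(-67))**2) - 3984 = (-52 - 24*(-1/67)**2) - 3984 = (-52 - 24*1/4489) - 3984 = (-52 - 24/4489) - 3984 = -233452/4489 - 3984 = -18117628/4489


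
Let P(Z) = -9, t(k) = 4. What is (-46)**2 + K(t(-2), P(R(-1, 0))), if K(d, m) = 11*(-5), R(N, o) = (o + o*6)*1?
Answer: 2061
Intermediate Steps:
R(N, o) = 7*o (R(N, o) = (o + 6*o)*1 = (7*o)*1 = 7*o)
K(d, m) = -55
(-46)**2 + K(t(-2), P(R(-1, 0))) = (-46)**2 - 55 = 2116 - 55 = 2061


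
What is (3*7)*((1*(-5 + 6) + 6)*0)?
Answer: 0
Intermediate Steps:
(3*7)*((1*(-5 + 6) + 6)*0) = 21*((1*1 + 6)*0) = 21*((1 + 6)*0) = 21*(7*0) = 21*0 = 0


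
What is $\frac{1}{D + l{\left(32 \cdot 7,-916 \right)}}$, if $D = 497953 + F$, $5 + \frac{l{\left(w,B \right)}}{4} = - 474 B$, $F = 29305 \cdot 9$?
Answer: $\frac{1}{2498414} \approx 4.0025 \cdot 10^{-7}$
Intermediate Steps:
$F = 263745$
$l{\left(w,B \right)} = -20 - 1896 B$ ($l{\left(w,B \right)} = -20 + 4 \left(- 474 B\right) = -20 - 1896 B$)
$D = 761698$ ($D = 497953 + 263745 = 761698$)
$\frac{1}{D + l{\left(32 \cdot 7,-916 \right)}} = \frac{1}{761698 - -1736716} = \frac{1}{761698 + \left(-20 + 1736736\right)} = \frac{1}{761698 + 1736716} = \frac{1}{2498414}$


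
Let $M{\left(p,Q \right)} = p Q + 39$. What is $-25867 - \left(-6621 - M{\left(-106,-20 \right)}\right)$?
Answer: $-17087$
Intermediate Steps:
$M{\left(p,Q \right)} = 39 + Q p$ ($M{\left(p,Q \right)} = Q p + 39 = 39 + Q p$)
$-25867 - \left(-6621 - M{\left(-106,-20 \right)}\right) = -25867 + \left(\left(\left(39 - -2120\right) + 12860\right) - 6239\right) = -25867 + \left(\left(\left(39 + 2120\right) + 12860\right) - 6239\right) = -25867 + \left(\left(2159 + 12860\right) - 6239\right) = -25867 + \left(15019 - 6239\right) = -25867 + 8780 = -17087$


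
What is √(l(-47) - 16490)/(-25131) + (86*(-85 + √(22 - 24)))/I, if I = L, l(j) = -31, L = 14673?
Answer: -7310/14673 - I*√16521/25131 + 86*I*√2/14673 ≈ -0.49819 + 0.0031743*I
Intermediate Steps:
I = 14673
√(l(-47) - 16490)/(-25131) + (86*(-85 + √(22 - 24)))/I = √(-31 - 16490)/(-25131) + (86*(-85 + √(22 - 24)))/14673 = √(-16521)*(-1/25131) + (86*(-85 + √(-2)))*(1/14673) = (I*√16521)*(-1/25131) + (86*(-85 + I*√2))*(1/14673) = -I*√16521/25131 + (-7310 + 86*I*√2)*(1/14673) = -I*√16521/25131 + (-7310/14673 + 86*I*√2/14673) = -7310/14673 - I*√16521/25131 + 86*I*√2/14673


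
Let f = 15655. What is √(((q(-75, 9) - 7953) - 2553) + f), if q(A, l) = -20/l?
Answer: √46321/3 ≈ 71.741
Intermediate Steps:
√(((q(-75, 9) - 7953) - 2553) + f) = √(((-20/9 - 7953) - 2553) + 15655) = √((-71597/9 - 2553) + 15655) = √(-94574/9 + 15655) = √(46321/9) = √46321/3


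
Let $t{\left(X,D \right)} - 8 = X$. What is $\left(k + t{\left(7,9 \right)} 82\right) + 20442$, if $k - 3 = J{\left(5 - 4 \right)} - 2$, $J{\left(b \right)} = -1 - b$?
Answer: $21671$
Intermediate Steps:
$t{\left(X,D \right)} = 8 + X$
$k = -1$ ($k = 3 - 4 = -1$)
$\left(k + t{\left(7,9 \right)} 82\right) + 20442 = \left(-1 + \left(8 + 7\right) 82\right) + 20442 = \left(-1 + 15 \cdot 82\right) + 20442 = \left(-1 + 1230\right) + 20442 = 1229 + 20442 = 21671$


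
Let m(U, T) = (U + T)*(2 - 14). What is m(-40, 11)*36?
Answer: 12528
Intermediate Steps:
m(U, T) = -12*T - 12*U (m(U, T) = (T + U)*(-12) = -12*T - 12*U)
m(-40, 11)*36 = (-12*11 - 12*(-40))*36 = (-132 + 480)*36 = 348*36 = 12528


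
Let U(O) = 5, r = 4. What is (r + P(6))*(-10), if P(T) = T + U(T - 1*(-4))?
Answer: -150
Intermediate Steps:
P(T) = 5 + T (P(T) = T + 5 = 5 + T)
(r + P(6))*(-10) = (4 + (5 + 6))*(-10) = (4 + 11)*(-10) = 15*(-10) = -150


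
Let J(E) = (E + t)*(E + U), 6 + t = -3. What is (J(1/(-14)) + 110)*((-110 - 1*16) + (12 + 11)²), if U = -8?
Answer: 14472133/196 ≈ 73837.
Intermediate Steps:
t = -9 (t = -6 - 3 = -9)
J(E) = (-9 + E)*(-8 + E) (J(E) = (E - 9)*(E - 8) = (-9 + E)*(-8 + E))
(J(1/(-14)) + 110)*((-110 - 1*16) + (12 + 11)²) = ((72 + (1/(-14))² - 17/(-14)) + 110)*((-110 - 1*16) + (12 + 11)²) = ((72 + (-1/14)² - 17*(-1/14)) + 110)*((-110 - 16) + 23²) = ((72 + 1/196 + 17/14) + 110)*(-126 + 529) = (14351/196 + 110)*403 = (35911/196)*403 = 14472133/196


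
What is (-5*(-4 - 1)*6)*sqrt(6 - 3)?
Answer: 150*sqrt(3) ≈ 259.81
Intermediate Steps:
(-5*(-4 - 1)*6)*sqrt(6 - 3) = (-(-25)*6)*sqrt(3) = (-5*(-30))*sqrt(3) = 150*sqrt(3)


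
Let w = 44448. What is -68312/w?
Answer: -8539/5556 ≈ -1.5369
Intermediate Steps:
-68312/w = -68312/44448 = -68312*1/44448 = -8539/5556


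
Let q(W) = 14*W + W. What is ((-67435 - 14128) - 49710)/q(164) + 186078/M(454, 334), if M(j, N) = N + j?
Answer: 88577189/484620 ≈ 182.78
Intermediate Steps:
q(W) = 15*W
((-67435 - 14128) - 49710)/q(164) + 186078/M(454, 334) = ((-67435 - 14128) - 49710)/((15*164)) + 186078/(334 + 454) = (-81563 - 49710)/2460 + 186078/788 = -131273*1/2460 + 186078*(1/788) = -131273/2460 + 93039/394 = 88577189/484620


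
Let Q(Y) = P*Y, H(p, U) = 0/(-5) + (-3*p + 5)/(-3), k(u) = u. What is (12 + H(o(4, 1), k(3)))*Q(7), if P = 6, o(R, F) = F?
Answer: 476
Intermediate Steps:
H(p, U) = -5/3 + p (H(p, U) = 0*(-1/5) + (5 - 3*p)*(-1/3) = 0 + (-5/3 + p) = -5/3 + p)
Q(Y) = 6*Y
(12 + H(o(4, 1), k(3)))*Q(7) = (12 + (-5/3 + 1))*(6*7) = (12 - 2/3)*42 = (34/3)*42 = 476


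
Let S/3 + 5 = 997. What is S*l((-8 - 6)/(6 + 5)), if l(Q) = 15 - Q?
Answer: 532704/11 ≈ 48428.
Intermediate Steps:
S = 2976 (S = -15 + 3*997 = -15 + 2991 = 2976)
S*l((-8 - 6)/(6 + 5)) = 2976*(15 - (-8 - 6)/(6 + 5)) = 2976*(15 - (-14)/11) = 2976*(15 - 1*(-14/11)) = 2976*(15 + 14/11) = 2976*(179/11) = 532704/11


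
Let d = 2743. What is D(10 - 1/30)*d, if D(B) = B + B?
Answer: 820157/15 ≈ 54677.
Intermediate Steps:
D(B) = 2*B
D(10 - 1/30)*d = (2*(10 - 1/30))*2743 = (2*(299/30))*2743 = (299/15)*2743 = 820157/15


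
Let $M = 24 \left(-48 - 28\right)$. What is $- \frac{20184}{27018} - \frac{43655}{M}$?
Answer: $\frac{1113699}{48032} \approx 23.187$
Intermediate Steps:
$M = -1824$ ($M = 24 \left(-76\right) = -1824$)
$- \frac{20184}{27018} - \frac{43655}{M} = - \frac{20184}{27018} - \frac{43655}{-1824} = \left(-20184\right) \frac{1}{27018} - - \frac{43655}{1824} = - \frac{3364}{4503} + \frac{43655}{1824} = \frac{1113699}{48032}$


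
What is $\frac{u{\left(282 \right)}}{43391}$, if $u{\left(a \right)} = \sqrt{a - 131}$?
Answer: $\frac{\sqrt{151}}{43391} \approx 0.0002832$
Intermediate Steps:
$u{\left(a \right)} = \sqrt{-131 + a}$
$\frac{u{\left(282 \right)}}{43391} = \frac{\sqrt{-131 + 282}}{43391} = \sqrt{151} \cdot \frac{1}{43391} = \frac{\sqrt{151}}{43391}$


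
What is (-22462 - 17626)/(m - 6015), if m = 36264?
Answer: -40088/30249 ≈ -1.3253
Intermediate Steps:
(-22462 - 17626)/(m - 6015) = (-22462 - 17626)/(36264 - 6015) = -40088/30249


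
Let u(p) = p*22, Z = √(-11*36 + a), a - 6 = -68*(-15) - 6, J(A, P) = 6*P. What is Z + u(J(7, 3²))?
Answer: 1188 + 4*√39 ≈ 1213.0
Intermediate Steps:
a = 1020 (a = 6 + (-68*(-15) - 6) = 6 + (1020 - 6) = 6 + 1014 = 1020)
Z = 4*√39 (Z = √(-11*36 + 1020) = √(-396 + 1020) = √624 = 4*√39 ≈ 24.980)
u(p) = 22*p
Z + u(J(7, 3²)) = 4*√39 + 22*(6*3²) = 4*√39 + 22*(6*9) = 4*√39 + 22*54 = 4*√39 + 1188 = 1188 + 4*√39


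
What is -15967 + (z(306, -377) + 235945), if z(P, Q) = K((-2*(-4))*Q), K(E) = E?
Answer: 216962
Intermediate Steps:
z(P, Q) = 8*Q (z(P, Q) = (-2*(-4))*Q = 8*Q)
-15967 + (z(306, -377) + 235945) = -15967 + (8*(-377) + 235945) = -15967 + (-3016 + 235945) = -15967 + 232929 = 216962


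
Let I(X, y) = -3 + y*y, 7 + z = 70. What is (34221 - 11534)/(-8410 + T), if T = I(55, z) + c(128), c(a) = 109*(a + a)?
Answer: 22687/23460 ≈ 0.96705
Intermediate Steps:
c(a) = 218*a (c(a) = 109*(2*a) = 218*a)
z = 63 (z = -7 + 70 = 63)
I(X, y) = -3 + y**2
T = 31870 (T = (-3 + 63**2) + 218*128 = (-3 + 3969) + 27904 = 3966 + 27904 = 31870)
(34221 - 11534)/(-8410 + T) = (34221 - 11534)/(-8410 + 31870) = 22687/23460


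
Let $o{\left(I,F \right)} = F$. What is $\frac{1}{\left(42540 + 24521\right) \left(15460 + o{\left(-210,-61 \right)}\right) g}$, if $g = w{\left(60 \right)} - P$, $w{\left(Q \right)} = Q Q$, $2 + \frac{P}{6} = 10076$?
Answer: $- \frac{1}{58701226438116} \approx -1.7035 \cdot 10^{-14}$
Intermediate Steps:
$P = 60444$ ($P = -12 + 6 \cdot 10076 = -12 + 60456 = 60444$)
$w{\left(Q \right)} = Q^{2}$
$g = -56844$ ($g = 60^{2} - 60444 = 3600 - 60444 = -56844$)
$\frac{1}{\left(42540 + 24521\right) \left(15460 + o{\left(-210,-61 \right)}\right) g} = \frac{1}{\left(42540 + 24521\right) \left(15460 - 61\right) \left(-56844\right)} = \frac{1}{67061 \cdot 15399} \left(- \frac{1}{56844}\right) = \frac{1}{1032672339} \left(- \frac{1}{56844}\right) = - \frac{1}{58701226438116}$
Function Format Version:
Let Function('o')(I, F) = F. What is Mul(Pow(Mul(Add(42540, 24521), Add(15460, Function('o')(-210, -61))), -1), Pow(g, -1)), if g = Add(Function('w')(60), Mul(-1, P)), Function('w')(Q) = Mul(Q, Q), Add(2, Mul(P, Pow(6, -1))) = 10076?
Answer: Rational(-1, 58701226438116) ≈ -1.7035e-14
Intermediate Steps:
P = 60444 (P = Add(-12, Mul(6, 10076)) = Add(-12, 60456) = 60444)
Function('w')(Q) = Pow(Q, 2)
g = -56844 (g = Add(Pow(60, 2), Mul(-1, 60444)) = Add(3600, -60444) = -56844)
Mul(Pow(Mul(Add(42540, 24521), Add(15460, Function('o')(-210, -61))), -1), Pow(g, -1)) = Mul(Pow(Mul(Add(42540, 24521), Add(15460, -61)), -1), Pow(-56844, -1)) = Mul(Pow(Mul(67061, 15399), -1), Rational(-1, 56844)) = Mul(Pow(1032672339, -1), Rational(-1, 56844)) = Mul(Rational(1, 1032672339), Rational(-1, 56844)) = Rational(-1, 58701226438116)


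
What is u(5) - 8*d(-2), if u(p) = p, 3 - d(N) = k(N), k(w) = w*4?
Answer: -83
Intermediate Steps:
k(w) = 4*w
d(N) = 3 - 4*N
u(5) - 8*d(-2) = 5 - 8*(3 - 4*(-2)) = 5 - 8*(3 + 8) = 5 - 8*11 = 5 - 88 = -83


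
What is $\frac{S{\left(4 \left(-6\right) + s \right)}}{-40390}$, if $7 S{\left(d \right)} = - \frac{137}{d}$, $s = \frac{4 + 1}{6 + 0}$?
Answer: $- \frac{411}{19649735} \approx -2.0916 \cdot 10^{-5}$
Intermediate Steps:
$s = \frac{5}{6} \approx 0.83333$
$S{\left(d \right)} = - \frac{137}{7 d}$ ($S{\left(d \right)} = \frac{\left(-137\right) \frac{1}{d}}{7} = - \frac{137}{7 d}$)
$\frac{S{\left(4 \left(-6\right) + s \right)}}{-40390} = \frac{\left(- \frac{137}{7}\right) \frac{1}{4 \left(-6\right) + \frac{5}{6}}}{-40390} = - \frac{137}{7 \left(-24 + \frac{5}{6}\right)} \left(- \frac{1}{40390}\right) = - \frac{137}{7 \left(- \frac{139}{6}\right)} \left(- \frac{1}{40390}\right) = \left(- \frac{137}{7}\right) \left(- \frac{6}{139}\right) \left(- \frac{1}{40390}\right) = \frac{822}{973} \left(- \frac{1}{40390}\right) = - \frac{411}{19649735}$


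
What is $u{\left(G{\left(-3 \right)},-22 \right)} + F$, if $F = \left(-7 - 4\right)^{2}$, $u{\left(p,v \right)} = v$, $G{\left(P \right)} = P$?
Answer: $99$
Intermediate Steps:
$F = 121$ ($F = \left(-7 - 4\right)^{2} = \left(-11\right)^{2} = 121$)
$u{\left(G{\left(-3 \right)},-22 \right)} + F = -22 + 121 = 99$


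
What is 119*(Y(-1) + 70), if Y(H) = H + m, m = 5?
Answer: 8806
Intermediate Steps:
Y(H) = 5 + H (Y(H) = H + 5 = 5 + H)
119*(Y(-1) + 70) = 119*((5 - 1) + 70) = 119*(4 + 70) = 119*74 = 8806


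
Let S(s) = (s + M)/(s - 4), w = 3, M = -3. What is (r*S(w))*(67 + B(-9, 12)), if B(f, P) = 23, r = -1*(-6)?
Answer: 0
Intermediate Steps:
r = 6
S(s) = (-3 + s)/(-4 + s) (S(s) = (s - 3)/(s - 4) = (-3 + s)/(-4 + s))
(r*S(w))*(67 + B(-9, 12)) = (6*((-3 + 3)/(-4 + 3)))*(67 + 23) = (6*(0/(-1)))*90 = (6*(-1*0))*90 = (6*0)*90 = 0*90 = 0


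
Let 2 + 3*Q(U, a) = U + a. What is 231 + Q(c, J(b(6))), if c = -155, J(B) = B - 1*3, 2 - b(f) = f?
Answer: 529/3 ≈ 176.33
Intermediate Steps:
b(f) = 2 - f
J(B) = -3 + B (J(B) = B - 3 = -3 + B)
Q(U, a) = -⅔ + U/3 + a/3 (Q(U, a) = -⅔ + (U + a)/3 = -⅔ + (U/3 + a/3) = -⅔ + U/3 + a/3)
231 + Q(c, J(b(6))) = 231 + (-⅔ + (⅓)*(-155) + (-3 + (2 - 1*6))/3) = 231 + (-⅔ - 155/3 + (-3 + (2 - 6))/3) = 231 + (-⅔ - 155/3 + (-3 - 4)/3) = 231 + (-⅔ - 155/3 + (⅓)*(-7)) = 231 + (-⅔ - 155/3 - 7/3) = 231 - 164/3 = 529/3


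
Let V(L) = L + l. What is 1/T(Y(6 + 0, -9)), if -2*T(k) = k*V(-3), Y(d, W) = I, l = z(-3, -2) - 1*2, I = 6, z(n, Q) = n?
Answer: 1/24 ≈ 0.041667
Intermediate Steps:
l = -5 (l = -3 - 1*2 = -3 - 2 = -5)
Y(d, W) = 6
V(L) = -5 + L (V(L) = L - 5 = -5 + L)
T(k) = 4*k (T(k) = -k*(-5 - 3)/2 = -k*(-8)/2 = -(-4)*k = 4*k)
1/T(Y(6 + 0, -9)) = 1/(4*6) = 1/24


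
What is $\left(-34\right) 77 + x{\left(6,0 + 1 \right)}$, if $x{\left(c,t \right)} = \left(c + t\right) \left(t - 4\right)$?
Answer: $-2639$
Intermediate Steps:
$x{\left(c,t \right)} = \left(-4 + t\right) \left(c + t\right)$ ($x{\left(c,t \right)} = \left(c + t\right) \left(-4 + t\right) = \left(-4 + t\right) \left(c + t\right)$)
$\left(-34\right) 77 + x{\left(6,0 + 1 \right)} = \left(-34\right) 77 + \left(\left(0 + 1\right)^{2} - 24 - 4 \left(0 + 1\right) + 6 \left(0 + 1\right)\right) = -2618 + \left(1^{2} - 24 - 4 + 6 \cdot 1\right) = -2618 + \left(1 - 24 - 4 + 6\right) = -2618 - 21 = -2639$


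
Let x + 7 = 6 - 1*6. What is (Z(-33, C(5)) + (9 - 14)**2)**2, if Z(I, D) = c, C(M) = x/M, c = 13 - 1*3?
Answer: 1225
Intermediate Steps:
x = -7 (x = -7 + (6 - 1*6) = -7 + (6 - 6) = -7 + 0 = -7)
c = 10 (c = 13 - 3 = 10)
C(M) = -7/M
Z(I, D) = 10
(Z(-33, C(5)) + (9 - 14)**2)**2 = (10 + (9 - 14)**2)**2 = (10 + (-5)**2)**2 = (10 + 25)**2 = 35**2 = 1225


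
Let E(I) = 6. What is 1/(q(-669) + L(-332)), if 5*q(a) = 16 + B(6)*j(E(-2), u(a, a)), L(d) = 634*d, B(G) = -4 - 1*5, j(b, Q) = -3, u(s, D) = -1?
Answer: -5/1052397 ≈ -4.7511e-6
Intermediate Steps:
B(G) = -9 (B(G) = -4 - 5 = -9)
q(a) = 43/5 (q(a) = (16 - 9*(-3))/5 = (16 + 27)/5 = (1/5)*43 = 43/5)
1/(q(-669) + L(-332)) = 1/(43/5 + 634*(-332)) = 1/(43/5 - 210488) = 1/(-1052397/5) = -5/1052397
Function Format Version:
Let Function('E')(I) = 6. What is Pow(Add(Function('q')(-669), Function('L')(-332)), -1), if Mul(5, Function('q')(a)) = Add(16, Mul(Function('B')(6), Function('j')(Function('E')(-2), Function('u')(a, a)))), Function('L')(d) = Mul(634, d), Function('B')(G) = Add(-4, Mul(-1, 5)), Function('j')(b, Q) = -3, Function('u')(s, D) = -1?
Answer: Rational(-5, 1052397) ≈ -4.7511e-6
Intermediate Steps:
Function('B')(G) = -9 (Function('B')(G) = Add(-4, -5) = -9)
Function('q')(a) = Rational(43, 5) (Function('q')(a) = Mul(Rational(1, 5), Add(16, Mul(-9, -3))) = Mul(Rational(1, 5), Add(16, 27)) = Mul(Rational(1, 5), 43) = Rational(43, 5))
Pow(Add(Function('q')(-669), Function('L')(-332)), -1) = Pow(Add(Rational(43, 5), Mul(634, -332)), -1) = Pow(Add(Rational(43, 5), -210488), -1) = Pow(Rational(-1052397, 5), -1) = Rational(-5, 1052397)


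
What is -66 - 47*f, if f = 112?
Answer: -5330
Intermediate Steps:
-66 - 47*f = -66 - 47*112 = -66 - 5264 = -5330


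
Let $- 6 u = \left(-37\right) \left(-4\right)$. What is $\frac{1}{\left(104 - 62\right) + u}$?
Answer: $\frac{3}{52} \approx 0.057692$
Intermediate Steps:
$u = - \frac{74}{3}$ ($u = - \frac{\left(-37\right) \left(-4\right)}{6} = \left(- \frac{1}{6}\right) 148 = - \frac{74}{3} \approx -24.667$)
$\frac{1}{\left(104 - 62\right) + u} = \frac{1}{\left(104 - 62\right) - \frac{74}{3}} = \frac{1}{42 - \frac{74}{3}} = \frac{1}{\frac{52}{3}} = \frac{3}{52}$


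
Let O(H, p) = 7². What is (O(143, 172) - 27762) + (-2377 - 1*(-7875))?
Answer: -22215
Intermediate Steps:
O(H, p) = 49
(O(143, 172) - 27762) + (-2377 - 1*(-7875)) = (49 - 27762) + (-2377 - 1*(-7875)) = -27713 + (-2377 + 7875) = -27713 + 5498 = -22215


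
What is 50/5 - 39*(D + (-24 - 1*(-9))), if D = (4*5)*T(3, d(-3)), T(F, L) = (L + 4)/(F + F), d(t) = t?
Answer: 465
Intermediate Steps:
T(F, L) = (4 + L)/(2*F) (T(F, L) = (4 + L)/((2*F)) = (4 + L)*(1/(2*F)) = (4 + L)/(2*F))
D = 10/3 (D = (4*5)*((½)*(4 - 3)/3) = 20*((½)*(⅓)*1) = 20*(⅙) = 10/3 ≈ 3.3333)
50/5 - 39*(D + (-24 - 1*(-9))) = 50/5 - 39*(10/3 + (-24 - 1*(-9))) = 50*(⅕) - 39*(10/3 + (-24 + 9)) = 10 - 39*(10/3 - 15) = 10 - 39*(-35/3) = 10 + 455 = 465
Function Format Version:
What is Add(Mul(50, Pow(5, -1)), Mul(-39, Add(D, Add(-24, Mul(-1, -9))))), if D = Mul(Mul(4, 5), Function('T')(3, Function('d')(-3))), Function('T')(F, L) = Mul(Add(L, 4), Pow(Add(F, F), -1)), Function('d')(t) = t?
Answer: 465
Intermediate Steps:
Function('T')(F, L) = Mul(Rational(1, 2), Pow(F, -1), Add(4, L)) (Function('T')(F, L) = Mul(Add(4, L), Pow(Mul(2, F), -1)) = Mul(Add(4, L), Mul(Rational(1, 2), Pow(F, -1))) = Mul(Rational(1, 2), Pow(F, -1), Add(4, L)))
D = Rational(10, 3) (D = Mul(Mul(4, 5), Mul(Rational(1, 2), Pow(3, -1), Add(4, -3))) = Mul(20, Mul(Rational(1, 2), Rational(1, 3), 1)) = Mul(20, Rational(1, 6)) = Rational(10, 3) ≈ 3.3333)
Add(Mul(50, Pow(5, -1)), Mul(-39, Add(D, Add(-24, Mul(-1, -9))))) = Add(Mul(50, Pow(5, -1)), Mul(-39, Add(Rational(10, 3), Add(-24, Mul(-1, -9))))) = Add(Mul(50, Rational(1, 5)), Mul(-39, Add(Rational(10, 3), Add(-24, 9)))) = Add(10, Mul(-39, Add(Rational(10, 3), -15))) = Add(10, Mul(-39, Rational(-35, 3))) = Add(10, 455) = 465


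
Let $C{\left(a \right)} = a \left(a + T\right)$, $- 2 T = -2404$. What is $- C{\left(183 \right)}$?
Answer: $-253455$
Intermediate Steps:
$T = 1202$ ($T = \left(- \frac{1}{2}\right) \left(-2404\right) = 1202$)
$C{\left(a \right)} = a \left(1202 + a\right)$ ($C{\left(a \right)} = a \left(a + 1202\right) = a \left(1202 + a\right)$)
$- C{\left(183 \right)} = - 183 \left(1202 + 183\right) = - 183 \cdot 1385 = \left(-1\right) 253455 = -253455$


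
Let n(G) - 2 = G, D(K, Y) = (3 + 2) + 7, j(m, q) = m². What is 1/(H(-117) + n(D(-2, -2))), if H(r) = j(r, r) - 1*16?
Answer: 1/13687 ≈ 7.3062e-5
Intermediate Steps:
D(K, Y) = 12 (D(K, Y) = 5 + 7 = 12)
n(G) = 2 + G
H(r) = -16 + r² (H(r) = r² - 1*16 = r² - 16 = -16 + r²)
1/(H(-117) + n(D(-2, -2))) = 1/((-16 + (-117)²) + (2 + 12)) = 1/((-16 + 13689) + 14) = 1/(13673 + 14) = 1/13687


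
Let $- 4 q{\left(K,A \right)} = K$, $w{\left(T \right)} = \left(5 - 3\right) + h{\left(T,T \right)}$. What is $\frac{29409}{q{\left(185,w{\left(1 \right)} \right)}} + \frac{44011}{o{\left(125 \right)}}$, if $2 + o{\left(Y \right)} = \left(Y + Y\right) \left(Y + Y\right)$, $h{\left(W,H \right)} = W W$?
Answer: $- \frac{7343872693}{11562130} \approx -635.17$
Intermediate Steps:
$h{\left(W,H \right)} = W^{2}$
$o{\left(Y \right)} = -2 + 4 Y^{2}$ ($o{\left(Y \right)} = -2 + \left(Y + Y\right) \left(Y + Y\right) = -2 + 2 Y 2 Y = -2 + 4 Y^{2}$)
$w{\left(T \right)} = 2 + T^{2}$ ($w{\left(T \right)} = \left(5 - 3\right) + T^{2} = 2 + T^{2}$)
$q{\left(K,A \right)} = - \frac{K}{4}$
$\frac{29409}{q{\left(185,w{\left(1 \right)} \right)}} + \frac{44011}{o{\left(125 \right)}} = \frac{29409}{\left(- \frac{1}{4}\right) 185} + \frac{44011}{-2 + 4 \cdot 125^{2}} = \frac{29409}{- \frac{185}{4}} + \frac{44011}{-2 + 4 \cdot 15625} = 29409 \left(- \frac{4}{185}\right) + \frac{44011}{-2 + 62500} = - \frac{117636}{185} + \frac{44011}{62498} = - \frac{7343872693}{11562130}$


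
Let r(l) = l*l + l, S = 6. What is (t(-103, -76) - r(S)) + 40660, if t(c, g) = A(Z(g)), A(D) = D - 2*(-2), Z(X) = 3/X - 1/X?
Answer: 1543635/38 ≈ 40622.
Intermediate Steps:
Z(X) = 2/X
A(D) = 4 + D (A(D) = D + 4 = 4 + D)
t(c, g) = 4 + 2/g
r(l) = l + l**2 (r(l) = l**2 + l = l + l**2)
(t(-103, -76) - r(S)) + 40660 = ((4 + 2/(-76)) - 6*(1 + 6)) + 40660 = ((4 + 2*(-1/76)) - 6*7) + 40660 = ((4 - 1/38) - 1*42) + 40660 = (151/38 - 42) + 40660 = -1445/38 + 40660 = 1543635/38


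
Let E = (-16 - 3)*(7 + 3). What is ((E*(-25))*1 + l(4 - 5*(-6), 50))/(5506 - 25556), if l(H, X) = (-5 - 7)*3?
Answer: -2357/10025 ≈ -0.23511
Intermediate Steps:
E = -190 (E = -19*10 = -190)
l(H, X) = -36 (l(H, X) = -12*3 = -36)
((E*(-25))*1 + l(4 - 5*(-6), 50))/(5506 - 25556) = (-190*(-25)*1 - 36)/(5506 - 25556) = (4750*1 - 36)/(-20050) = (4750 - 36)*(-1/20050) = 4714*(-1/20050) = -2357/10025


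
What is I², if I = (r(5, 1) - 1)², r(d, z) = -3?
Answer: 256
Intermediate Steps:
I = 16 (I = (-3 - 1)² = (-4)² = 16)
I² = 16² = 256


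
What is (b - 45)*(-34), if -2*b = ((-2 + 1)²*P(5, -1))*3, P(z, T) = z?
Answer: 1785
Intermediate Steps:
b = -15/2 (b = -(-2 + 1)²*5*3/2 = -(-1)²*5*3/2 = -1*5*3/2 = -5*3/2 = -½*15 = -15/2 ≈ -7.5000)
(b - 45)*(-34) = (-15/2 - 45)*(-34) = -105/2*(-34) = 1785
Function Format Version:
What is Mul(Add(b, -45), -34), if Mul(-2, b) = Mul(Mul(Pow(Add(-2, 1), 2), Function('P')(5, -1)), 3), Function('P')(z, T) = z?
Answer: 1785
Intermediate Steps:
b = Rational(-15, 2) (b = Mul(Rational(-1, 2), Mul(Mul(Pow(Add(-2, 1), 2), 5), 3)) = Mul(Rational(-1, 2), Mul(Mul(Pow(-1, 2), 5), 3)) = Mul(Rational(-1, 2), Mul(Mul(1, 5), 3)) = Mul(Rational(-1, 2), Mul(5, 3)) = Mul(Rational(-1, 2), 15) = Rational(-15, 2) ≈ -7.5000)
Mul(Add(b, -45), -34) = Mul(Add(Rational(-15, 2), -45), -34) = Mul(Rational(-105, 2), -34) = 1785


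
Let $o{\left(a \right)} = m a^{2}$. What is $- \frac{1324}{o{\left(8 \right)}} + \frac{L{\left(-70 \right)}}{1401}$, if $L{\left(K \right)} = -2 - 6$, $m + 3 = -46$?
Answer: $\frac{457459}{1098384} \approx 0.41648$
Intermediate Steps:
$m = -49$ ($m = -3 - 46 = -49$)
$L{\left(K \right)} = -8$ ($L{\left(K \right)} = -2 - 6 = -8$)
$o{\left(a \right)} = - 49 a^{2}$
$- \frac{1324}{o{\left(8 \right)}} + \frac{L{\left(-70 \right)}}{1401} = - \frac{1324}{\left(-49\right) 8^{2}} - \frac{8}{1401} = - \frac{1324}{\left(-49\right) 64} - \frac{8}{1401} = - \frac{1324}{-3136} - \frac{8}{1401} = \left(-1324\right) \left(- \frac{1}{3136}\right) - \frac{8}{1401} = \frac{331}{784} - \frac{8}{1401} = \frac{457459}{1098384}$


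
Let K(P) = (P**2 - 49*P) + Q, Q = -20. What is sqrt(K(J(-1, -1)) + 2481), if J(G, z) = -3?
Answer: sqrt(2617) ≈ 51.157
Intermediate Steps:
K(P) = -20 + P**2 - 49*P (K(P) = (P**2 - 49*P) - 20 = -20 + P**2 - 49*P)
sqrt(K(J(-1, -1)) + 2481) = sqrt((-20 + (-3)**2 - 49*(-3)) + 2481) = sqrt((-20 + 9 + 147) + 2481) = sqrt(136 + 2481) = sqrt(2617)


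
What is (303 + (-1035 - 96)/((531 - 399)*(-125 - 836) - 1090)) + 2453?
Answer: 352609283/127942 ≈ 2756.0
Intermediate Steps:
(303 + (-1035 - 96)/((531 - 399)*(-125 - 836) - 1090)) + 2453 = (303 - 1131/(132*(-961) - 1090)) + 2453 = (303 - 1131/(-126852 - 1090)) + 2453 = (303 - 1131/(-127942)) + 2453 = (303 - 1131*(-1/127942)) + 2453 = (303 + 1131/127942) + 2453 = 38767557/127942 + 2453 = 352609283/127942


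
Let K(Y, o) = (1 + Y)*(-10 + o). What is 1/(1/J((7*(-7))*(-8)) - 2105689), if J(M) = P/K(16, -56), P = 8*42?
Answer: -56/117918771 ≈ -4.7490e-7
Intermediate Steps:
P = 336
J(M) = -56/187 (J(M) = 336/(-10 - 56 - 10*16 + 16*(-56)) = 336/(-10 - 56 - 160 - 896) = 336/(-1122) = 336*(-1/1122) = -56/187)
1/(1/J((7*(-7))*(-8)) - 2105689) = 1/(1/(-56/187) - 2105689) = 1/(-187/56 - 2105689) = 1/(-117918771/56) = -56/117918771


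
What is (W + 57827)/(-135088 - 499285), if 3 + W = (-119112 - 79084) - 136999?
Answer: 277371/634373 ≈ 0.43724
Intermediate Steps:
W = -335198 (W = -3 + ((-119112 - 79084) - 136999) = -3 + (-198196 - 136999) = -3 - 335195 = -335198)
(W + 57827)/(-135088 - 499285) = (-335198 + 57827)/(-135088 - 499285) = -277371/(-634373) = -277371*(-1/634373) = 277371/634373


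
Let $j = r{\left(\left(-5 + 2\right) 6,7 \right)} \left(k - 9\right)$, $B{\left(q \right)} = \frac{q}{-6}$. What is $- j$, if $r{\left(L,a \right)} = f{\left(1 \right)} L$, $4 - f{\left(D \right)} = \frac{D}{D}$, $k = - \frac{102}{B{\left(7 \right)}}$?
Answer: $\frac{29646}{7} \approx 4235.1$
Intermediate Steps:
$B{\left(q \right)} = - \frac{q}{6}$ ($B{\left(q \right)} = q \left(- \frac{1}{6}\right) = - \frac{q}{6}$)
$k = \frac{612}{7}$ ($k = - \frac{102}{\left(- \frac{1}{6}\right) 7} = - \frac{102}{- \frac{7}{6}} = \left(-102\right) \left(- \frac{6}{7}\right) = \frac{612}{7} \approx 87.429$)
$f{\left(D \right)} = 3$ ($f{\left(D \right)} = 4 - \frac{D}{D} = 4 - 1 = 3$)
$r{\left(L,a \right)} = 3 L$
$j = - \frac{29646}{7}$ ($j = 3 \left(-5 + 2\right) 6 \left(\frac{612}{7} - 9\right) = 3 \left(\left(-3\right) 6\right) \frac{549}{7} = 3 \left(-18\right) \frac{549}{7} = \left(-54\right) \frac{549}{7} = - \frac{29646}{7} \approx -4235.1$)
$- j = \left(-1\right) \left(- \frac{29646}{7}\right) = \frac{29646}{7}$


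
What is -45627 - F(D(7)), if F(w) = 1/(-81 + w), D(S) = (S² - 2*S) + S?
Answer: -1779452/39 ≈ -45627.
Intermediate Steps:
D(S) = S² - S
-45627 - F(D(7)) = -45627 - 1/(-81 + 7*(-1 + 7)) = -45627 - 1/(-81 + 7*6) = -45627 - 1/(-81 + 42) = -45627 - 1/(-39) = -45627 - 1*(-1/39) = -45627 + 1/39 = -1779452/39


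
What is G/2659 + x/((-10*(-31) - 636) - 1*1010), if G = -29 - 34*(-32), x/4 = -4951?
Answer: 13518415/888106 ≈ 15.222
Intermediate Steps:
x = -19804 (x = 4*(-4951) = -19804)
G = 1059 (G = -29 + 1088 = 1059)
G/2659 + x/((-10*(-31) - 636) - 1*1010) = 1059/2659 - 19804/((-10*(-31) - 636) - 1*1010) = 1059*(1/2659) - 19804/((310 - 636) - 1010) = 1059/2659 - 19804/(-326 - 1010) = 1059/2659 - 19804/(-1336) = 1059/2659 - 19804*(-1/1336) = 1059/2659 + 4951/334 = 13518415/888106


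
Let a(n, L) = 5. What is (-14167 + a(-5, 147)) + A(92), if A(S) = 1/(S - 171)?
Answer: -1118799/79 ≈ -14162.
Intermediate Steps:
A(S) = 1/(-171 + S)
(-14167 + a(-5, 147)) + A(92) = (-14167 + 5) + 1/(-171 + 92) = -14162 + 1/(-79) = -14162 - 1/79 = -1118799/79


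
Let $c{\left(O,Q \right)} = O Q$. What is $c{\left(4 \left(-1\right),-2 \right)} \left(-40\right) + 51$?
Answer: $-269$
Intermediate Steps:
$c{\left(4 \left(-1\right),-2 \right)} \left(-40\right) + 51 = 4 \left(-1\right) \left(-2\right) \left(-40\right) + 51 = \left(-4\right) \left(-2\right) \left(-40\right) + 51 = 8 \left(-40\right) + 51 = -320 + 51 = -269$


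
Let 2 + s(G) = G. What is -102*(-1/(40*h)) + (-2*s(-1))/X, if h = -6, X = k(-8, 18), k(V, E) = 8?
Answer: 13/40 ≈ 0.32500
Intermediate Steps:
X = 8
s(G) = -2 + G
-102*(-1/(40*h)) + (-2*s(-1))/X = -102/(-6*(-5)*8) - 2*(-2 - 1)/8 = -102/(30*8) - 2*(-3)*(⅛) = -102/240 + 6*(⅛) = -102*1/240 + ¾ = -17/40 + ¾ = 13/40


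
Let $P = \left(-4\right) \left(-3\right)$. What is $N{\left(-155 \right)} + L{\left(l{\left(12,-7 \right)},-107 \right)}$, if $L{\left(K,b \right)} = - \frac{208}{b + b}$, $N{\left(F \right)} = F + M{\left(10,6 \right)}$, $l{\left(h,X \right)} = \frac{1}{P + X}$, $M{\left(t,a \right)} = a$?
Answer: $- \frac{15839}{107} \approx -148.03$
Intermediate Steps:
$P = 12$
$l{\left(h,X \right)} = \frac{1}{12 + X}$
$N{\left(F \right)} = 6 + F$ ($N{\left(F \right)} = F + 6 = 6 + F$)
$L{\left(K,b \right)} = - \frac{104}{b}$ ($L{\left(K,b \right)} = - \frac{208}{2 b} = - 208 \frac{1}{2 b} = - \frac{104}{b}$)
$N{\left(-155 \right)} + L{\left(l{\left(12,-7 \right)},-107 \right)} = \left(6 - 155\right) - \frac{104}{-107} = -149 - - \frac{104}{107} = -149 + \frac{104}{107} = - \frac{15839}{107}$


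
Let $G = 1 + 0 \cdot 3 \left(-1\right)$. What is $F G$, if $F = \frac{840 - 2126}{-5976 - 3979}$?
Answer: $\frac{1286}{9955} \approx 0.12918$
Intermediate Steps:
$G = 1$ ($G = 1 + 0 \left(-1\right) = 1 + 0 = 1$)
$F = \frac{1286}{9955}$ ($F = - \frac{1286}{-9955} = \left(-1286\right) \left(- \frac{1}{9955}\right) = \frac{1286}{9955} \approx 0.12918$)
$F G = \frac{1286}{9955} \cdot 1 = \frac{1286}{9955}$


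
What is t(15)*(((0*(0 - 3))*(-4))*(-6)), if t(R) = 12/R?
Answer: 0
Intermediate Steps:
t(15)*(((0*(0 - 3))*(-4))*(-6)) = (12/15)*(((0*(0 - 3))*(-4))*(-6)) = (12*(1/15))*(((0*(-3))*(-4))*(-6)) = 4*((0*(-4))*(-6))/5 = 4*(0*(-6))/5 = (⅘)*0 = 0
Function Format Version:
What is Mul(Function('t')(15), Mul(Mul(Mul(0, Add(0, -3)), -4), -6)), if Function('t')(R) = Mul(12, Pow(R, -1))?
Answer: 0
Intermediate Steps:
Mul(Function('t')(15), Mul(Mul(Mul(0, Add(0, -3)), -4), -6)) = Mul(Mul(12, Pow(15, -1)), Mul(Mul(Mul(0, Add(0, -3)), -4), -6)) = Mul(Mul(12, Rational(1, 15)), Mul(Mul(Mul(0, -3), -4), -6)) = Mul(Rational(4, 5), Mul(Mul(0, -4), -6)) = Mul(Rational(4, 5), Mul(0, -6)) = Mul(Rational(4, 5), 0) = 0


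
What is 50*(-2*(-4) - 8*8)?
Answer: -2800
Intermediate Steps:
50*(-2*(-4) - 8*8) = 50*(8 - 64) = 50*(-56) = -2800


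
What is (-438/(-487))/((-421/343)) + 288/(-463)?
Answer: -128606118/94927501 ≈ -1.3548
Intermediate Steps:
(-438/(-487))/((-421/343)) + 288/(-463) = (-438*(-1/487))/((-421*1/343)) + 288*(-1/463) = 438/(487*(-421/343)) - 288/463 = (438/487)*(-343/421) - 288/463 = -150234/205027 - 288/463 = -128606118/94927501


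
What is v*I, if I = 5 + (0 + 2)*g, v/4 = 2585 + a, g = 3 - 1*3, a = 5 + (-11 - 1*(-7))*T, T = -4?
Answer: 52120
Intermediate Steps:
a = 21 (a = 5 + (-11 - 1*(-7))*(-4) = 5 + (-11 + 7)*(-4) = 5 - 4*(-4) = 5 + 16 = 21)
g = 0 (g = 3 - 3 = 0)
v = 10424 (v = 4*(2585 + 21) = 4*2606 = 10424)
I = 5 (I = 5 + (0 + 2)*0 = 5 + 2*0 = 5 + 0 = 5)
v*I = 10424*5 = 52120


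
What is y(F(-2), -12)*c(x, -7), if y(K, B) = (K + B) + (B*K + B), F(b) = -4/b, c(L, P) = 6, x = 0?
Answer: -276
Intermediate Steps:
y(K, B) = K + 2*B + B*K (y(K, B) = (B + K) + (B + B*K) = K + 2*B + B*K)
y(F(-2), -12)*c(x, -7) = (-4/(-2) + 2*(-12) - (-48)/(-2))*6 = (-4*(-1/2) - 24 - (-48)*(-1)/2)*6 = (2 - 24 - 12*2)*6 = (2 - 24 - 24)*6 = -46*6 = -276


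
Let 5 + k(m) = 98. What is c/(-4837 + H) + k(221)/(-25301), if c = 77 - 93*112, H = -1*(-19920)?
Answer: -262989758/381614983 ≈ -0.68915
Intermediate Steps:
H = 19920
k(m) = 93 (k(m) = -5 + 98 = 93)
c = -10339 (c = 77 - 10416 = -10339)
c/(-4837 + H) + k(221)/(-25301) = -10339/(-4837 + 19920) + 93/(-25301) = -10339/15083 + 93*(-1/25301) = -10339*1/15083 - 93/25301 = -10339/15083 - 93/25301 = -262989758/381614983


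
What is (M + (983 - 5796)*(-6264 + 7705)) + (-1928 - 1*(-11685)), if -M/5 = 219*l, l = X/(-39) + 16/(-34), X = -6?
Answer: -1530519846/221 ≈ -6.9254e+6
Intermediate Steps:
l = -70/221 (l = -6/(-39) + 16/(-34) = -6*(-1/39) + 16*(-1/34) = 2/13 - 8/17 = -70/221 ≈ -0.31674)
M = 76650/221 (M = -1095*(-70)/221 = -5*(-15330/221) = 76650/221 ≈ 346.83)
(M + (983 - 5796)*(-6264 + 7705)) + (-1928 - 1*(-11685)) = (76650/221 + (983 - 5796)*(-6264 + 7705)) + (-1928 - 1*(-11685)) = (76650/221 - 4813*1441) + (-1928 + 11685) = (76650/221 - 6935533) + 9757 = -1532676143/221 + 9757 = -1530519846/221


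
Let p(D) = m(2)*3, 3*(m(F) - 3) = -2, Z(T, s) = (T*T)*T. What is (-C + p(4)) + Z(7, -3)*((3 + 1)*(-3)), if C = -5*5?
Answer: -4084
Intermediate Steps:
C = -25
Z(T, s) = T³ (Z(T, s) = T²*T = T³)
m(F) = 7/3 (m(F) = 3 + (⅓)*(-2) = 3 - ⅔ = 7/3)
p(D) = 7 (p(D) = (7/3)*3 = 7)
(-C + p(4)) + Z(7, -3)*((3 + 1)*(-3)) = (-1*(-25) + 7) + 7³*((3 + 1)*(-3)) = (25 + 7) + 343*(4*(-3)) = 32 + 343*(-12) = 32 - 4116 = -4084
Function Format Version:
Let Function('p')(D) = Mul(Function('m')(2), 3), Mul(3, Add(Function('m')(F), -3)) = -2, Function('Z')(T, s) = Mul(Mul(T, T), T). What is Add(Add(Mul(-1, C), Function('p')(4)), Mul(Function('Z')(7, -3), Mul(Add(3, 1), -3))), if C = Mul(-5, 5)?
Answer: -4084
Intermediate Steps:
C = -25
Function('Z')(T, s) = Pow(T, 3) (Function('Z')(T, s) = Mul(Pow(T, 2), T) = Pow(T, 3))
Function('m')(F) = Rational(7, 3) (Function('m')(F) = Add(3, Mul(Rational(1, 3), -2)) = Add(3, Rational(-2, 3)) = Rational(7, 3))
Function('p')(D) = 7 (Function('p')(D) = Mul(Rational(7, 3), 3) = 7)
Add(Add(Mul(-1, C), Function('p')(4)), Mul(Function('Z')(7, -3), Mul(Add(3, 1), -3))) = Add(Add(Mul(-1, -25), 7), Mul(Pow(7, 3), Mul(Add(3, 1), -3))) = Add(Add(25, 7), Mul(343, Mul(4, -3))) = Add(32, Mul(343, -12)) = Add(32, -4116) = -4084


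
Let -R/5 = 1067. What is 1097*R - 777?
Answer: -5853272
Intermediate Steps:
R = -5335 (R = -5*1067 = -5335)
1097*R - 777 = 1097*(-5335) - 777 = -5852495 - 777 = -5853272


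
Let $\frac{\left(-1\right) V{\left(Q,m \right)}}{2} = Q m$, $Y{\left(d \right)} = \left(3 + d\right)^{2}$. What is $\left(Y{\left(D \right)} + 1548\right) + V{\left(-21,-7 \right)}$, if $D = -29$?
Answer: $1930$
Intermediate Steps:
$V{\left(Q,m \right)} = - 2 Q m$
$\left(Y{\left(D \right)} + 1548\right) + V{\left(-21,-7 \right)} = \left(\left(3 - 29\right)^{2} + 1548\right) - \left(-42\right) \left(-7\right) = \left(\left(-26\right)^{2} + 1548\right) - 294 = \left(676 + 1548\right) - 294 = 2224 - 294 = 1930$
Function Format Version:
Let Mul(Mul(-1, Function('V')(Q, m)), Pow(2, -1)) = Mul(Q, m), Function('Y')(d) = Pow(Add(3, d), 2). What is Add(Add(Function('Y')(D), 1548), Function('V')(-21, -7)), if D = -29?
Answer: 1930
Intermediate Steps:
Function('V')(Q, m) = Mul(-2, Q, m) (Function('V')(Q, m) = Mul(-2, Mul(Q, m)) = Mul(-2, Q, m))
Add(Add(Function('Y')(D), 1548), Function('V')(-21, -7)) = Add(Add(Pow(Add(3, -29), 2), 1548), Mul(-2, -21, -7)) = Add(Add(Pow(-26, 2), 1548), -294) = Add(Add(676, 1548), -294) = Add(2224, -294) = 1930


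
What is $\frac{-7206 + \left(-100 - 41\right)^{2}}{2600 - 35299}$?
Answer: $- \frac{12675}{32699} \approx -0.38763$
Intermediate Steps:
$\frac{-7206 + \left(-100 - 41\right)^{2}}{2600 - 35299} = \frac{-7206 + \left(-141\right)^{2}}{-32699} = \left(-7206 + 19881\right) \left(- \frac{1}{32699}\right) = 12675 \left(- \frac{1}{32699}\right) = - \frac{12675}{32699}$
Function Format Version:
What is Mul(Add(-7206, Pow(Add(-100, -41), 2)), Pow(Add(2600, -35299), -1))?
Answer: Rational(-12675, 32699) ≈ -0.38763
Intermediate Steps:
Mul(Add(-7206, Pow(Add(-100, -41), 2)), Pow(Add(2600, -35299), -1)) = Mul(Add(-7206, Pow(-141, 2)), Pow(-32699, -1)) = Mul(Add(-7206, 19881), Rational(-1, 32699)) = Mul(12675, Rational(-1, 32699)) = Rational(-12675, 32699)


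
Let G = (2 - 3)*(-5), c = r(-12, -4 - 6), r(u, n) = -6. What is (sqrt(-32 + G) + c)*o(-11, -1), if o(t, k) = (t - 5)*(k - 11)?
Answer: -1152 + 576*I*sqrt(3) ≈ -1152.0 + 997.66*I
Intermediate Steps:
o(t, k) = (-11 + k)*(-5 + t) (o(t, k) = (-5 + t)*(-11 + k) = (-11 + k)*(-5 + t))
c = -6
G = 5 (G = -1*(-5) = 5)
(sqrt(-32 + G) + c)*o(-11, -1) = (sqrt(-32 + 5) - 6)*(55 - 11*(-11) - 5*(-1) - 1*(-11)) = (sqrt(-27) - 6)*(55 + 121 + 5 + 11) = (3*I*sqrt(3) - 6)*192 = (-6 + 3*I*sqrt(3))*192 = -1152 + 576*I*sqrt(3)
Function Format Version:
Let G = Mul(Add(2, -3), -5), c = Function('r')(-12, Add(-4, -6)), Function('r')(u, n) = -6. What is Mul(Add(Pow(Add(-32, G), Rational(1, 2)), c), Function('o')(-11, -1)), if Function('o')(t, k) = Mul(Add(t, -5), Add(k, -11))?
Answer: Add(-1152, Mul(576, I, Pow(3, Rational(1, 2)))) ≈ Add(-1152.0, Mul(997.66, I))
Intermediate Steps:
Function('o')(t, k) = Mul(Add(-11, k), Add(-5, t)) (Function('o')(t, k) = Mul(Add(-5, t), Add(-11, k)) = Mul(Add(-11, k), Add(-5, t)))
c = -6
G = 5 (G = Mul(-1, -5) = 5)
Mul(Add(Pow(Add(-32, G), Rational(1, 2)), c), Function('o')(-11, -1)) = Mul(Add(Pow(Add(-32, 5), Rational(1, 2)), -6), Add(55, Mul(-11, -11), Mul(-5, -1), Mul(-1, -11))) = Mul(Add(Pow(-27, Rational(1, 2)), -6), Add(55, 121, 5, 11)) = Mul(Add(Mul(3, I, Pow(3, Rational(1, 2))), -6), 192) = Mul(Add(-6, Mul(3, I, Pow(3, Rational(1, 2)))), 192) = Add(-1152, Mul(576, I, Pow(3, Rational(1, 2))))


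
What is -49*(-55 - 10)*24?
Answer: 76440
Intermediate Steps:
-49*(-55 - 10)*24 = -49*(-65)*24 = 3185*24 = 76440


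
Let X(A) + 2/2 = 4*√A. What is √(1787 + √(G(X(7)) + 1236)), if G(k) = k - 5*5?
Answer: √(1787 + √2*√(605 + 2*√7)) ≈ 42.684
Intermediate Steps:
X(A) = -1 + 4*√A
G(k) = -25 + k (G(k) = k - 25 = -25 + k)
√(1787 + √(G(X(7)) + 1236)) = √(1787 + √((-25 + (-1 + 4*√7)) + 1236)) = √(1787 + √((-26 + 4*√7) + 1236)) = √(1787 + √(1210 + 4*√7))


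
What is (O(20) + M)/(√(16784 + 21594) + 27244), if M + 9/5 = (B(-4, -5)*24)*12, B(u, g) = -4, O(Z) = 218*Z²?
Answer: 5860606682/1855492895 - 430231*√38378/3710985790 ≈ 3.1358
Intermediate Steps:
M = -5769/5 (M = -9/5 - 4*24*12 = -9/5 - 96*12 = -9/5 - 1152 = -5769/5 ≈ -1153.8)
(O(20) + M)/(√(16784 + 21594) + 27244) = (218*20² - 5769/5)/(√(16784 + 21594) + 27244) = (218*400 - 5769/5)/(√38378 + 27244) = (87200 - 5769/5)/(27244 + √38378) = 430231/(5*(27244 + √38378))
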